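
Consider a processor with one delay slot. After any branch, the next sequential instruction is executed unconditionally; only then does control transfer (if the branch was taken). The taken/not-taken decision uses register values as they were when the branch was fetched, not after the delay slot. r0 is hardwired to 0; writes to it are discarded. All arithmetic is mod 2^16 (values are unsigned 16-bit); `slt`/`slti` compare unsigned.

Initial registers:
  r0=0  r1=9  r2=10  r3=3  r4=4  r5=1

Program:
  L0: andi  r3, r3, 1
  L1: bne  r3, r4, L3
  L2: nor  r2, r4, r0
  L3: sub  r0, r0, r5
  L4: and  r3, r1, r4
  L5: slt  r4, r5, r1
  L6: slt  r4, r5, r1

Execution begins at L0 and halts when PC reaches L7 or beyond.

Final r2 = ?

#0 andi  r3, r3, 1 ; 0/9/10/1/4/1
#1 bne  r3, r4, L3 ; 0/9/10/1/4/1 ; →target
#2 nor  r2, r4, r0 ; 0/9/65531/1/4/1
#3 sub  r0, r0, r5 ; 0/9/65531/1/4/1
#4 and  r3, r1, r4 ; 0/9/65531/0/4/1
#5 slt  r4, r5, r1 ; 0/9/65531/0/1/1
#6 slt  r4, r5, r1 ; 0/9/65531/0/1/1

65531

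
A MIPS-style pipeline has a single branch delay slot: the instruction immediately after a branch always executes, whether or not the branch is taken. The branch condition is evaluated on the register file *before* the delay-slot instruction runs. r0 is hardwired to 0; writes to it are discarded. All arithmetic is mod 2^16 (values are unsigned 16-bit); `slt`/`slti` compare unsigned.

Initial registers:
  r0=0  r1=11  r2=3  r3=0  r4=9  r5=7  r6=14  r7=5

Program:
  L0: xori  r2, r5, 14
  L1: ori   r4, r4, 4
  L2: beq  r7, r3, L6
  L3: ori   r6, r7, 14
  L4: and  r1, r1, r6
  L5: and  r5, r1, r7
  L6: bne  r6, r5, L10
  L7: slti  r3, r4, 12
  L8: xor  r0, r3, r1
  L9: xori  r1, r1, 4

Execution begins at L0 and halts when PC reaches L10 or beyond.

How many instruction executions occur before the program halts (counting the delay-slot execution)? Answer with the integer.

PC=0  xori  r2, r5, 14       | r0=0 r1=11 r2=9 r3=0 r4=9 r5=7 r6=14 r7=5
PC=1  ori   r4, r4, 4        | r0=0 r1=11 r2=9 r3=0 r4=13 r5=7 r6=14 r7=5
PC=2  beq  r7, r3, L6        | r0=0 r1=11 r2=9 r3=0 r4=13 r5=7 r6=14 r7=5  [not taken]
PC=3  ori   r6, r7, 14       | r0=0 r1=11 r2=9 r3=0 r4=13 r5=7 r6=15 r7=5
PC=4  and  r1, r1, r6        | r0=0 r1=11 r2=9 r3=0 r4=13 r5=7 r6=15 r7=5
PC=5  and  r5, r1, r7        | r0=0 r1=11 r2=9 r3=0 r4=13 r5=1 r6=15 r7=5
PC=6  bne  r6, r5, L10       | r0=0 r1=11 r2=9 r3=0 r4=13 r5=1 r6=15 r7=5  [TAKEN]
PC=7  slti  r3, r4, 12       | r0=0 r1=11 r2=9 r3=0 r4=13 r5=1 r6=15 r7=5

8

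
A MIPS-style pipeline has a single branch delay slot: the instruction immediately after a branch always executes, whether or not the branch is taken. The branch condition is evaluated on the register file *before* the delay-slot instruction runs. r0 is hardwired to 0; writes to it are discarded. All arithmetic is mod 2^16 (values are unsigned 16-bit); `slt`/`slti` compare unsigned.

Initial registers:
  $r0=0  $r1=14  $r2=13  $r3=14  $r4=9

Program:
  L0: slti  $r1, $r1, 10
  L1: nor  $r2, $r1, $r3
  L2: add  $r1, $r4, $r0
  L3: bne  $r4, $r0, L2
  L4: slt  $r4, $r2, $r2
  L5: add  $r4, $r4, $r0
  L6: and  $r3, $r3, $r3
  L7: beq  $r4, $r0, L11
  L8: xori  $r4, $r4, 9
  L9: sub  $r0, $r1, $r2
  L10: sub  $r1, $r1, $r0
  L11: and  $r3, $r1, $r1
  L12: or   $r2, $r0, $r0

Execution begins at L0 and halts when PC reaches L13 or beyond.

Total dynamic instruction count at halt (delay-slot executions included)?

14

  step pc=0: slti  $r1, $r1, 10  regs=(0,0,13,14,9)
  step pc=1: nor  $r2, $r1, $r3  regs=(0,0,65521,14,9)
  step pc=2: add  $r1, $r4, $r0  regs=(0,9,65521,14,9)
  step pc=3: bne  $r4, $r0, L2  cond=T  regs=(0,9,65521,14,9)
  step pc=4: slt  $r4, $r2, $r2  regs=(0,9,65521,14,0)
  step pc=2: add  $r1, $r4, $r0  regs=(0,0,65521,14,0)
  step pc=3: bne  $r4, $r0, L2  cond=F  regs=(0,0,65521,14,0)
  step pc=4: slt  $r4, $r2, $r2  regs=(0,0,65521,14,0)
  step pc=5: add  $r4, $r4, $r0  regs=(0,0,65521,14,0)
  step pc=6: and  $r3, $r3, $r3  regs=(0,0,65521,14,0)
  step pc=7: beq  $r4, $r0, L11  cond=T  regs=(0,0,65521,14,0)
  step pc=8: xori  $r4, $r4, 9  regs=(0,0,65521,14,9)
  step pc=11: and  $r3, $r1, $r1  regs=(0,0,65521,0,9)
  step pc=12: or   $r2, $r0, $r0  regs=(0,0,0,0,9)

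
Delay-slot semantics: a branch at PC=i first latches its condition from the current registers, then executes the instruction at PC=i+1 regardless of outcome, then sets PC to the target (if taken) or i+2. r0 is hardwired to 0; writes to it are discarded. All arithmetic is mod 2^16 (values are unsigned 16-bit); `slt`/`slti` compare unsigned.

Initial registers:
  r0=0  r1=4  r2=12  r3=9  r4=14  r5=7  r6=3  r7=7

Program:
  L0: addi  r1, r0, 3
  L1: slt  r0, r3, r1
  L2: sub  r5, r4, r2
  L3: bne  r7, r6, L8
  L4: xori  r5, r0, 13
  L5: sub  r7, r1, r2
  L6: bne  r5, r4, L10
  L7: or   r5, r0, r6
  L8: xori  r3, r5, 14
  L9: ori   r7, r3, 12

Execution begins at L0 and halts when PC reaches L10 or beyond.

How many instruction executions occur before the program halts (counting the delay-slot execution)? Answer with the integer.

  step pc=0: addi  r1, r0, 3  regs=(0,3,12,9,14,7,3,7)
  step pc=1: slt  r0, r3, r1  regs=(0,3,12,9,14,7,3,7)
  step pc=2: sub  r5, r4, r2  regs=(0,3,12,9,14,2,3,7)
  step pc=3: bne  r7, r6, L8  cond=T  regs=(0,3,12,9,14,2,3,7)
  step pc=4: xori  r5, r0, 13  regs=(0,3,12,9,14,13,3,7)
  step pc=8: xori  r3, r5, 14  regs=(0,3,12,3,14,13,3,7)
  step pc=9: ori   r7, r3, 12  regs=(0,3,12,3,14,13,3,15)

7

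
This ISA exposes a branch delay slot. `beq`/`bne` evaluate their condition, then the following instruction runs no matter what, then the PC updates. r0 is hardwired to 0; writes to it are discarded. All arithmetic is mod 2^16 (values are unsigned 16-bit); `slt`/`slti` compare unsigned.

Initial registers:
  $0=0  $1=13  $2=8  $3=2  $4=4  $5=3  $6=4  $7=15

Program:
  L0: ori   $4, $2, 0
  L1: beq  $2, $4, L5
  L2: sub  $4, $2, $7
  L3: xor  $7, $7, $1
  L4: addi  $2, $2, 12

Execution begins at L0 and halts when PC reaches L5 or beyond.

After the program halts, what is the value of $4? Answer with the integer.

PC=0  ori   $4, $2, 0        | $0=0 $1=13 $2=8 $3=2 $4=8 $5=3 $6=4 $7=15
PC=1  beq  $2, $4, L5        | $0=0 $1=13 $2=8 $3=2 $4=8 $5=3 $6=4 $7=15  [TAKEN]
PC=2  sub  $4, $2, $7        | $0=0 $1=13 $2=8 $3=2 $4=65529 $5=3 $6=4 $7=15

65529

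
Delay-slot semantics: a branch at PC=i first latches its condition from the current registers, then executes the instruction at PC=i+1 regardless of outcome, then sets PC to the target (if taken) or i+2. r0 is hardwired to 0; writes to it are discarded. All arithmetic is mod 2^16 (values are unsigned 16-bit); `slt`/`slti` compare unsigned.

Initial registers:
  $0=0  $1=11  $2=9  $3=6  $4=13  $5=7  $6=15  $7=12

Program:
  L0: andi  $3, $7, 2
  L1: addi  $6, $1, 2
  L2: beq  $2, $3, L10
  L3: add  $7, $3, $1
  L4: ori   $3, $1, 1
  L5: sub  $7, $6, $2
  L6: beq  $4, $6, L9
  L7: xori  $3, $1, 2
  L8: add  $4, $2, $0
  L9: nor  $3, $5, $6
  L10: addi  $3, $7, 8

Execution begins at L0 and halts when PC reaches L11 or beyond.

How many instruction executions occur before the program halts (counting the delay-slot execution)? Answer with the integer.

10

[0] andi  $3, $7, 2  →  {$0:0, $1:11, $2:9, $3:0, $4:13, $5:7, $6:15, $7:12}
[1] addi  $6, $1, 2  →  {$0:0, $1:11, $2:9, $3:0, $4:13, $5:7, $6:13, $7:12}
[2] beq  $2, $3, L10  →  {$0:0, $1:11, $2:9, $3:0, $4:13, $5:7, $6:13, $7:12}  ⟨branch fallthrough⟩
[3] add  $7, $3, $1  →  {$0:0, $1:11, $2:9, $3:0, $4:13, $5:7, $6:13, $7:11}
[4] ori   $3, $1, 1  →  {$0:0, $1:11, $2:9, $3:11, $4:13, $5:7, $6:13, $7:11}
[5] sub  $7, $6, $2  →  {$0:0, $1:11, $2:9, $3:11, $4:13, $5:7, $6:13, $7:4}
[6] beq  $4, $6, L9  →  {$0:0, $1:11, $2:9, $3:11, $4:13, $5:7, $6:13, $7:4}  ⟨branch taken⟩
[7] xori  $3, $1, 2  →  {$0:0, $1:11, $2:9, $3:9, $4:13, $5:7, $6:13, $7:4}
[9] nor  $3, $5, $6  →  {$0:0, $1:11, $2:9, $3:65520, $4:13, $5:7, $6:13, $7:4}
[10] addi  $3, $7, 8  →  {$0:0, $1:11, $2:9, $3:12, $4:13, $5:7, $6:13, $7:4}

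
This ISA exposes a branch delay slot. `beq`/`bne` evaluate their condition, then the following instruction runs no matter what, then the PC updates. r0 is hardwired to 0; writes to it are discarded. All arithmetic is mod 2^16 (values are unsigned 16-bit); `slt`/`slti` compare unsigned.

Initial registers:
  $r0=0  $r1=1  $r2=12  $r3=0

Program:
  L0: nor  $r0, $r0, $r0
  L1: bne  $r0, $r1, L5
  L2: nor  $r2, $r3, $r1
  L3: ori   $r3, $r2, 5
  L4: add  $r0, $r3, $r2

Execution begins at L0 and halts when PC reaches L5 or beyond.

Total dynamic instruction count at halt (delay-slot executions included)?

3

[0] nor  $r0, $r0, $r0  →  {$r0:0, $r1:1, $r2:12, $r3:0}
[1] bne  $r0, $r1, L5  →  {$r0:0, $r1:1, $r2:12, $r3:0}  ⟨branch taken⟩
[2] nor  $r2, $r3, $r1  →  {$r0:0, $r1:1, $r2:65534, $r3:0}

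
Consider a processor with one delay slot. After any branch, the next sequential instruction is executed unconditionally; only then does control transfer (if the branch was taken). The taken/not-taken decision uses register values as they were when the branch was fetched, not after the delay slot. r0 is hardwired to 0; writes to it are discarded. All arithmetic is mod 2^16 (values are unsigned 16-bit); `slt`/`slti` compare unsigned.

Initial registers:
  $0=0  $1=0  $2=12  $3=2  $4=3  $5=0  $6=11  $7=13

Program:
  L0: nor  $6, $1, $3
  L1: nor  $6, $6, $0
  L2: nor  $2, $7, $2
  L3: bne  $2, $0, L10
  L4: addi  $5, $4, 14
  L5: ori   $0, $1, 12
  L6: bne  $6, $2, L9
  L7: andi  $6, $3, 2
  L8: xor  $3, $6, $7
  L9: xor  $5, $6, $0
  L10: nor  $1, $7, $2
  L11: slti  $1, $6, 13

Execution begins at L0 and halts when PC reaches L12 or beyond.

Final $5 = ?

#0 nor  $6, $1, $3 ; 0/0/12/2/3/0/65533/13
#1 nor  $6, $6, $0 ; 0/0/12/2/3/0/2/13
#2 nor  $2, $7, $2 ; 0/0/65522/2/3/0/2/13
#3 bne  $2, $0, L10 ; 0/0/65522/2/3/0/2/13 ; →target
#4 addi  $5, $4, 14 ; 0/0/65522/2/3/17/2/13
#10 nor  $1, $7, $2 ; 0/0/65522/2/3/17/2/13
#11 slti  $1, $6, 13 ; 0/1/65522/2/3/17/2/13

17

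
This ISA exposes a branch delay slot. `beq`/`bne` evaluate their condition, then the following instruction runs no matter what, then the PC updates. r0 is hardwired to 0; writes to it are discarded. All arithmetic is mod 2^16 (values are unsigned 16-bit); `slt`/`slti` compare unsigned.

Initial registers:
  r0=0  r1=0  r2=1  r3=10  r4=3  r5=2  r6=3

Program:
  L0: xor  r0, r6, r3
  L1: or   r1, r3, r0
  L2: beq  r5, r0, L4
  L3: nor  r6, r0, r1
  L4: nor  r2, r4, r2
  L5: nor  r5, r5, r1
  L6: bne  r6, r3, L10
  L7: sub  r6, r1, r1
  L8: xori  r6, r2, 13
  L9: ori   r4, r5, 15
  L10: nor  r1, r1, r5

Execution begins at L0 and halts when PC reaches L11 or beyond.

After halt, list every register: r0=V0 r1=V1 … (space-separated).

r0=0 r1=0 r2=65532 r3=10 r4=3 r5=65525 r6=0

PC=0  xor  r0, r6, r3        | r0=0 r1=0 r2=1 r3=10 r4=3 r5=2 r6=3
PC=1  or   r1, r3, r0        | r0=0 r1=10 r2=1 r3=10 r4=3 r5=2 r6=3
PC=2  beq  r5, r0, L4        | r0=0 r1=10 r2=1 r3=10 r4=3 r5=2 r6=3  [not taken]
PC=3  nor  r6, r0, r1        | r0=0 r1=10 r2=1 r3=10 r4=3 r5=2 r6=65525
PC=4  nor  r2, r4, r2        | r0=0 r1=10 r2=65532 r3=10 r4=3 r5=2 r6=65525
PC=5  nor  r5, r5, r1        | r0=0 r1=10 r2=65532 r3=10 r4=3 r5=65525 r6=65525
PC=6  bne  r6, r3, L10       | r0=0 r1=10 r2=65532 r3=10 r4=3 r5=65525 r6=65525  [TAKEN]
PC=7  sub  r6, r1, r1        | r0=0 r1=10 r2=65532 r3=10 r4=3 r5=65525 r6=0
PC=10 nor  r1, r1, r5        | r0=0 r1=0 r2=65532 r3=10 r4=3 r5=65525 r6=0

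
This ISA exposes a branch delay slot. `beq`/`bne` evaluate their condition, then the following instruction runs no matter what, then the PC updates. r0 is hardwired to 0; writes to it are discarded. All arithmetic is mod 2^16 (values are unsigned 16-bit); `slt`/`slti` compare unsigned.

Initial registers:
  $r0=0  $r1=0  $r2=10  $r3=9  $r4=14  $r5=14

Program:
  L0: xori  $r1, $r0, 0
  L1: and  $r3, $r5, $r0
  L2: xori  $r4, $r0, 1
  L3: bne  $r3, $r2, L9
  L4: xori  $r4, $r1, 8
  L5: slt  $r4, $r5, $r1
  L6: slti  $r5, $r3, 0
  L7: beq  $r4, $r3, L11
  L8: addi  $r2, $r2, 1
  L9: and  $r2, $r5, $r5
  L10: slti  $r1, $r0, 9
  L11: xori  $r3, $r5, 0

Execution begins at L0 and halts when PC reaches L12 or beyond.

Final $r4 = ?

8

#0 xori  $r1, $r0, 0 ; 0/0/10/9/14/14
#1 and  $r3, $r5, $r0 ; 0/0/10/0/14/14
#2 xori  $r4, $r0, 1 ; 0/0/10/0/1/14
#3 bne  $r3, $r2, L9 ; 0/0/10/0/1/14 ; →target
#4 xori  $r4, $r1, 8 ; 0/0/10/0/8/14
#9 and  $r2, $r5, $r5 ; 0/0/14/0/8/14
#10 slti  $r1, $r0, 9 ; 0/1/14/0/8/14
#11 xori  $r3, $r5, 0 ; 0/1/14/14/8/14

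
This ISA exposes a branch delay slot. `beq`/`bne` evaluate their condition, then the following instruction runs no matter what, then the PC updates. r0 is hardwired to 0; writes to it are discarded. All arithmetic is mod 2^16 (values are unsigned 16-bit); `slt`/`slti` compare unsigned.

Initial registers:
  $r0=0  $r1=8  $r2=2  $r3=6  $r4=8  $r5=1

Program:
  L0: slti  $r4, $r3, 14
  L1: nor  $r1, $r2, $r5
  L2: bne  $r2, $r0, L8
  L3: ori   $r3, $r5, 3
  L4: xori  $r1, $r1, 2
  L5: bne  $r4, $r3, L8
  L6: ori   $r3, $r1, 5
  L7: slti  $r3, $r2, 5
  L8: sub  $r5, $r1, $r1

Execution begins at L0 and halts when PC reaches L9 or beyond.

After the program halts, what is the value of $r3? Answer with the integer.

PC=0  slti  $r4, $r3, 14     | $r0=0 $r1=8 $r2=2 $r3=6 $r4=1 $r5=1
PC=1  nor  $r1, $r2, $r5     | $r0=0 $r1=65532 $r2=2 $r3=6 $r4=1 $r5=1
PC=2  bne  $r2, $r0, L8      | $r0=0 $r1=65532 $r2=2 $r3=6 $r4=1 $r5=1  [TAKEN]
PC=3  ori   $r3, $r5, 3      | $r0=0 $r1=65532 $r2=2 $r3=3 $r4=1 $r5=1
PC=8  sub  $r5, $r1, $r1     | $r0=0 $r1=65532 $r2=2 $r3=3 $r4=1 $r5=0

3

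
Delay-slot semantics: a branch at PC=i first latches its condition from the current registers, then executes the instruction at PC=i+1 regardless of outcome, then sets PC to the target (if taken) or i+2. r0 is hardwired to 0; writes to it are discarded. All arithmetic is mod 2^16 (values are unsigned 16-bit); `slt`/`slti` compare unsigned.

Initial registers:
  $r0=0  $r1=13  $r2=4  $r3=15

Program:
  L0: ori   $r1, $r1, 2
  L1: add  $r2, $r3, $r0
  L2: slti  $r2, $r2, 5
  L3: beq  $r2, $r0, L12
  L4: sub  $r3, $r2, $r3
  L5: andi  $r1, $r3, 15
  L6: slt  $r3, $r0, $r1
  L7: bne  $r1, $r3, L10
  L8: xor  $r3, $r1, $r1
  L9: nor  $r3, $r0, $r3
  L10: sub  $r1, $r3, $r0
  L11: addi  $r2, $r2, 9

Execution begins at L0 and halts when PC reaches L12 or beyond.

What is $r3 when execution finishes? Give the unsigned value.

#0 ori   $r1, $r1, 2 ; 0/15/4/15
#1 add  $r2, $r3, $r0 ; 0/15/15/15
#2 slti  $r2, $r2, 5 ; 0/15/0/15
#3 beq  $r2, $r0, L12 ; 0/15/0/15 ; →target
#4 sub  $r3, $r2, $r3 ; 0/15/0/65521

65521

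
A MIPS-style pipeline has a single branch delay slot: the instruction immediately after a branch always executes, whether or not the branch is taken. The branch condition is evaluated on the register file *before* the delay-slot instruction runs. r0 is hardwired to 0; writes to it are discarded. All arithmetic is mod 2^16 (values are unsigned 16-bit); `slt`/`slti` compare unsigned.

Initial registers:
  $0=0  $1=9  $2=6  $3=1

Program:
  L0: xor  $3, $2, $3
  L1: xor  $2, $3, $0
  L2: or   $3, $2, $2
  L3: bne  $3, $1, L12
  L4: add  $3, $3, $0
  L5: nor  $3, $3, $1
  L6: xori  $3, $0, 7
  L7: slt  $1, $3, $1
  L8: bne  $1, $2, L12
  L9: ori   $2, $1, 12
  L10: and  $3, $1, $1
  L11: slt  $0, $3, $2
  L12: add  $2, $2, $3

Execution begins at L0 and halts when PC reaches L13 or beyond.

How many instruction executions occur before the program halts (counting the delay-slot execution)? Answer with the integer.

6

PC=0  xor  $3, $2, $3        | $0=0 $1=9 $2=6 $3=7
PC=1  xor  $2, $3, $0        | $0=0 $1=9 $2=7 $3=7
PC=2  or   $3, $2, $2        | $0=0 $1=9 $2=7 $3=7
PC=3  bne  $3, $1, L12       | $0=0 $1=9 $2=7 $3=7  [TAKEN]
PC=4  add  $3, $3, $0        | $0=0 $1=9 $2=7 $3=7
PC=12 add  $2, $2, $3        | $0=0 $1=9 $2=14 $3=7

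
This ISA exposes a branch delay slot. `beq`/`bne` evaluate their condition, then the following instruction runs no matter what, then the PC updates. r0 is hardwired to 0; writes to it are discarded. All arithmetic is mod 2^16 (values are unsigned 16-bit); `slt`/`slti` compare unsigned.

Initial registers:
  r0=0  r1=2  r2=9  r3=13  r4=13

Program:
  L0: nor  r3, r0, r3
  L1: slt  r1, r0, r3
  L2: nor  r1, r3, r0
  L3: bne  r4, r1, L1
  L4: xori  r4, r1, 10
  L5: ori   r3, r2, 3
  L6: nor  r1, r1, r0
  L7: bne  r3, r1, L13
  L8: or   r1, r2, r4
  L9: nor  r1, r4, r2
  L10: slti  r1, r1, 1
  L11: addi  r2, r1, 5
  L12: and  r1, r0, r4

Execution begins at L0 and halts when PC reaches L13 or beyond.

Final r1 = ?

15

#0 nor  r3, r0, r3 ; 0/2/9/65522/13
#1 slt  r1, r0, r3 ; 0/1/9/65522/13
#2 nor  r1, r3, r0 ; 0/13/9/65522/13
#3 bne  r4, r1, L1 ; 0/13/9/65522/13 ; →fallthru
#4 xori  r4, r1, 10 ; 0/13/9/65522/7
#5 ori   r3, r2, 3 ; 0/13/9/11/7
#6 nor  r1, r1, r0 ; 0/65522/9/11/7
#7 bne  r3, r1, L13 ; 0/65522/9/11/7 ; →target
#8 or   r1, r2, r4 ; 0/15/9/11/7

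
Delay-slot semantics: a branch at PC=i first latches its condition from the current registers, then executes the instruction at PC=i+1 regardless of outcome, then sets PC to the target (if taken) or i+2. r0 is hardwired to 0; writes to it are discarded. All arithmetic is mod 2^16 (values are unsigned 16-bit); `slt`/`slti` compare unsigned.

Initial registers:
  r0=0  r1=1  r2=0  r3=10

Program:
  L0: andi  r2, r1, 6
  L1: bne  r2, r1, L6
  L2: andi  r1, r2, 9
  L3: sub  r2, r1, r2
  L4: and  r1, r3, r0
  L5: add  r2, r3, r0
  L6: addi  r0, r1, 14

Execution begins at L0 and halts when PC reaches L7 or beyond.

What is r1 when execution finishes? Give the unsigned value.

[0] andi  r2, r1, 6  →  {r0:0, r1:1, r2:0, r3:10}
[1] bne  r2, r1, L6  →  {r0:0, r1:1, r2:0, r3:10}  ⟨branch taken⟩
[2] andi  r1, r2, 9  →  {r0:0, r1:0, r2:0, r3:10}
[6] addi  r0, r1, 14  →  {r0:0, r1:0, r2:0, r3:10}

0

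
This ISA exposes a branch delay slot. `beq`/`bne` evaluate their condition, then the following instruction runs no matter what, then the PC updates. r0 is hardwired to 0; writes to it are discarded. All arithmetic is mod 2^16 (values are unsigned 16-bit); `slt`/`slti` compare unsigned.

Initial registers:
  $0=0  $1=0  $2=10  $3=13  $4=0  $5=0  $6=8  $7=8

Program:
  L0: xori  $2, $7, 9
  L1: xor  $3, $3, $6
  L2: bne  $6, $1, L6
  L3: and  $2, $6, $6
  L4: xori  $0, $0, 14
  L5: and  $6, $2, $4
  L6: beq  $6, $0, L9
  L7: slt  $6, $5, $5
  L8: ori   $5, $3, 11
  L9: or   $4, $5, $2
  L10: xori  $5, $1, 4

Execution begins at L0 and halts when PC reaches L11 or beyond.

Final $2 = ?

8

PC=0  xori  $2, $7, 9        | $0=0 $1=0 $2=1 $3=13 $4=0 $5=0 $6=8 $7=8
PC=1  xor  $3, $3, $6        | $0=0 $1=0 $2=1 $3=5 $4=0 $5=0 $6=8 $7=8
PC=2  bne  $6, $1, L6        | $0=0 $1=0 $2=1 $3=5 $4=0 $5=0 $6=8 $7=8  [TAKEN]
PC=3  and  $2, $6, $6        | $0=0 $1=0 $2=8 $3=5 $4=0 $5=0 $6=8 $7=8
PC=6  beq  $6, $0, L9        | $0=0 $1=0 $2=8 $3=5 $4=0 $5=0 $6=8 $7=8  [not taken]
PC=7  slt  $6, $5, $5        | $0=0 $1=0 $2=8 $3=5 $4=0 $5=0 $6=0 $7=8
PC=8  ori   $5, $3, 11       | $0=0 $1=0 $2=8 $3=5 $4=0 $5=15 $6=0 $7=8
PC=9  or   $4, $5, $2        | $0=0 $1=0 $2=8 $3=5 $4=15 $5=15 $6=0 $7=8
PC=10 xori  $5, $1, 4        | $0=0 $1=0 $2=8 $3=5 $4=15 $5=4 $6=0 $7=8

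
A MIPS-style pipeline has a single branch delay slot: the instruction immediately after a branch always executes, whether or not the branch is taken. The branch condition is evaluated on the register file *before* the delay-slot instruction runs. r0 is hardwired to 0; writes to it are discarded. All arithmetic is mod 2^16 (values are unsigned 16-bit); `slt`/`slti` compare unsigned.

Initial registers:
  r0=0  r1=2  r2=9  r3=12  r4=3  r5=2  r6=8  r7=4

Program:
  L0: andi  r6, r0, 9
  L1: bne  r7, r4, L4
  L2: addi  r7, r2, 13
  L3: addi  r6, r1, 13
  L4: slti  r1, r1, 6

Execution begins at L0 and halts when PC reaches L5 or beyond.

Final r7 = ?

22

[0] andi  r6, r0, 9  →  {r0:0, r1:2, r2:9, r3:12, r4:3, r5:2, r6:0, r7:4}
[1] bne  r7, r4, L4  →  {r0:0, r1:2, r2:9, r3:12, r4:3, r5:2, r6:0, r7:4}  ⟨branch taken⟩
[2] addi  r7, r2, 13  →  {r0:0, r1:2, r2:9, r3:12, r4:3, r5:2, r6:0, r7:22}
[4] slti  r1, r1, 6  →  {r0:0, r1:1, r2:9, r3:12, r4:3, r5:2, r6:0, r7:22}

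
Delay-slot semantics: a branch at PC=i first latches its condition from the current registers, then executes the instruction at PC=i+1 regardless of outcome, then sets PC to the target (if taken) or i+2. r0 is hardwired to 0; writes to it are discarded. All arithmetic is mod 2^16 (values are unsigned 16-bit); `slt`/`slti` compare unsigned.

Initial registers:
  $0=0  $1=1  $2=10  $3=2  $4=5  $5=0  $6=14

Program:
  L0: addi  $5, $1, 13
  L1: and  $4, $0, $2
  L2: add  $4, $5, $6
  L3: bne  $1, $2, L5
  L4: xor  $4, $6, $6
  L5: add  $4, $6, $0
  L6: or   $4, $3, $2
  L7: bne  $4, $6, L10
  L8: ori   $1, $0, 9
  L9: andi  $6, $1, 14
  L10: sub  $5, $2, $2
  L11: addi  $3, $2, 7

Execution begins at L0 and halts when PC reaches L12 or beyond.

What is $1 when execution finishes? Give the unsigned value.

9

#0 addi  $5, $1, 13 ; 0/1/10/2/5/14/14
#1 and  $4, $0, $2 ; 0/1/10/2/0/14/14
#2 add  $4, $5, $6 ; 0/1/10/2/28/14/14
#3 bne  $1, $2, L5 ; 0/1/10/2/28/14/14 ; →target
#4 xor  $4, $6, $6 ; 0/1/10/2/0/14/14
#5 add  $4, $6, $0 ; 0/1/10/2/14/14/14
#6 or   $4, $3, $2 ; 0/1/10/2/10/14/14
#7 bne  $4, $6, L10 ; 0/1/10/2/10/14/14 ; →target
#8 ori   $1, $0, 9 ; 0/9/10/2/10/14/14
#10 sub  $5, $2, $2 ; 0/9/10/2/10/0/14
#11 addi  $3, $2, 7 ; 0/9/10/17/10/0/14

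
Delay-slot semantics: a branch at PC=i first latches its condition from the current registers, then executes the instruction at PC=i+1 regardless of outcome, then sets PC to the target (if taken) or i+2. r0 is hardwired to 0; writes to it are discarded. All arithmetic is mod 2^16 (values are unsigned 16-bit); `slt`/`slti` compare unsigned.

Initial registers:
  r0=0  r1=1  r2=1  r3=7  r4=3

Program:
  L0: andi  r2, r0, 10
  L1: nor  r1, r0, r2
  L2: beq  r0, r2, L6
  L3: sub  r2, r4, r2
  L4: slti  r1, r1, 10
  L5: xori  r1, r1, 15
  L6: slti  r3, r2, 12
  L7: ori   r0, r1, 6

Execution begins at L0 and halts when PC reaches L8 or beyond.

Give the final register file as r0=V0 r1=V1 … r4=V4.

r0=0 r1=65535 r2=3 r3=1 r4=3

[0] andi  r2, r0, 10  →  {r0:0, r1:1, r2:0, r3:7, r4:3}
[1] nor  r1, r0, r2  →  {r0:0, r1:65535, r2:0, r3:7, r4:3}
[2] beq  r0, r2, L6  →  {r0:0, r1:65535, r2:0, r3:7, r4:3}  ⟨branch taken⟩
[3] sub  r2, r4, r2  →  {r0:0, r1:65535, r2:3, r3:7, r4:3}
[6] slti  r3, r2, 12  →  {r0:0, r1:65535, r2:3, r3:1, r4:3}
[7] ori   r0, r1, 6  →  {r0:0, r1:65535, r2:3, r3:1, r4:3}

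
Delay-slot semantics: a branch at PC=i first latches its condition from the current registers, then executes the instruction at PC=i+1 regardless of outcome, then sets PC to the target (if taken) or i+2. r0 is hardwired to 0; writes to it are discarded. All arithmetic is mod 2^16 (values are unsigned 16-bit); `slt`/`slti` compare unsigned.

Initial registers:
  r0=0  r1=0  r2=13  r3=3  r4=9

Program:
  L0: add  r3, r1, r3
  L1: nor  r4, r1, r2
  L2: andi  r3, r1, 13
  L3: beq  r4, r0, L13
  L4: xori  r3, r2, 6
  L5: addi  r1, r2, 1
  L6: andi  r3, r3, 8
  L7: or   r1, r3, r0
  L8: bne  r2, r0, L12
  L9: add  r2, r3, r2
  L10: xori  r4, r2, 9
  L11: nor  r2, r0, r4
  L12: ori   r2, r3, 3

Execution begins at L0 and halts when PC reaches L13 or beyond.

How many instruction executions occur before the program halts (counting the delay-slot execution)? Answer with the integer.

#0 add  r3, r1, r3 ; 0/0/13/3/9
#1 nor  r4, r1, r2 ; 0/0/13/3/65522
#2 andi  r3, r1, 13 ; 0/0/13/0/65522
#3 beq  r4, r0, L13 ; 0/0/13/0/65522 ; →fallthru
#4 xori  r3, r2, 6 ; 0/0/13/11/65522
#5 addi  r1, r2, 1 ; 0/14/13/11/65522
#6 andi  r3, r3, 8 ; 0/14/13/8/65522
#7 or   r1, r3, r0 ; 0/8/13/8/65522
#8 bne  r2, r0, L12 ; 0/8/13/8/65522 ; →target
#9 add  r2, r3, r2 ; 0/8/21/8/65522
#12 ori   r2, r3, 3 ; 0/8/11/8/65522

11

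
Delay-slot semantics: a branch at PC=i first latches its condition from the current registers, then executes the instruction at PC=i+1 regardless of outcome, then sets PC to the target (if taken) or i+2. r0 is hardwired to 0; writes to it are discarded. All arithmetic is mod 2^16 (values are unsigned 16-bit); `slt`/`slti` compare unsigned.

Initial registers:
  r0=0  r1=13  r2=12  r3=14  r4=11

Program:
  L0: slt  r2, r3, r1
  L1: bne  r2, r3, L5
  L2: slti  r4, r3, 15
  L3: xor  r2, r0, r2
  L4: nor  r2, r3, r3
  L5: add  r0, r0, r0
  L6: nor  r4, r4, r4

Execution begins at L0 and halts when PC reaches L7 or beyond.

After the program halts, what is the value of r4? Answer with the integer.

[0] slt  r2, r3, r1  →  {r0:0, r1:13, r2:0, r3:14, r4:11}
[1] bne  r2, r3, L5  →  {r0:0, r1:13, r2:0, r3:14, r4:11}  ⟨branch taken⟩
[2] slti  r4, r3, 15  →  {r0:0, r1:13, r2:0, r3:14, r4:1}
[5] add  r0, r0, r0  →  {r0:0, r1:13, r2:0, r3:14, r4:1}
[6] nor  r4, r4, r4  →  {r0:0, r1:13, r2:0, r3:14, r4:65534}

65534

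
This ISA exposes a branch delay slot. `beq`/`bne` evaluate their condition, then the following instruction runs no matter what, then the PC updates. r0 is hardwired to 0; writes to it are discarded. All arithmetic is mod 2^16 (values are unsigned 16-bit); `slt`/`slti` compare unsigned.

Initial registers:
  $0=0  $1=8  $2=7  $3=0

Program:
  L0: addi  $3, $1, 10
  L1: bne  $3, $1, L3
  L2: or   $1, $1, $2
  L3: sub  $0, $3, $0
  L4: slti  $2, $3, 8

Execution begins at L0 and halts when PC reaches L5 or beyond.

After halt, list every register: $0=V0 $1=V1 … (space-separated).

[0] addi  $3, $1, 10  →  {$0:0, $1:8, $2:7, $3:18}
[1] bne  $3, $1, L3  →  {$0:0, $1:8, $2:7, $3:18}  ⟨branch taken⟩
[2] or   $1, $1, $2  →  {$0:0, $1:15, $2:7, $3:18}
[3] sub  $0, $3, $0  →  {$0:0, $1:15, $2:7, $3:18}
[4] slti  $2, $3, 8  →  {$0:0, $1:15, $2:0, $3:18}

$0=0 $1=15 $2=0 $3=18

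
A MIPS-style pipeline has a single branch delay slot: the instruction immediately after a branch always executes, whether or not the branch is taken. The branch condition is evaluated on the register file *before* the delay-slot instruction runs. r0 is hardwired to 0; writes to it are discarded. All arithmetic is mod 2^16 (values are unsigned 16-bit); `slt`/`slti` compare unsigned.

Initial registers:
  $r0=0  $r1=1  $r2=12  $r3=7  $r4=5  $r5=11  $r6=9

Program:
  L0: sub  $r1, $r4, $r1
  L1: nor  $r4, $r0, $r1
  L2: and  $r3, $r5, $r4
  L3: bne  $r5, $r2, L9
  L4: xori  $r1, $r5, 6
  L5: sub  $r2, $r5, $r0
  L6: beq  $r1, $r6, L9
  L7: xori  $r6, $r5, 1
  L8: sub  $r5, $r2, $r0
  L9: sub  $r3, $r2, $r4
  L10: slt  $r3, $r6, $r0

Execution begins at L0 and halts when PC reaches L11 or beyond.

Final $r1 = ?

13

#0 sub  $r1, $r4, $r1 ; 0/4/12/7/5/11/9
#1 nor  $r4, $r0, $r1 ; 0/4/12/7/65531/11/9
#2 and  $r3, $r5, $r4 ; 0/4/12/11/65531/11/9
#3 bne  $r5, $r2, L9 ; 0/4/12/11/65531/11/9 ; →target
#4 xori  $r1, $r5, 6 ; 0/13/12/11/65531/11/9
#9 sub  $r3, $r2, $r4 ; 0/13/12/17/65531/11/9
#10 slt  $r3, $r6, $r0 ; 0/13/12/0/65531/11/9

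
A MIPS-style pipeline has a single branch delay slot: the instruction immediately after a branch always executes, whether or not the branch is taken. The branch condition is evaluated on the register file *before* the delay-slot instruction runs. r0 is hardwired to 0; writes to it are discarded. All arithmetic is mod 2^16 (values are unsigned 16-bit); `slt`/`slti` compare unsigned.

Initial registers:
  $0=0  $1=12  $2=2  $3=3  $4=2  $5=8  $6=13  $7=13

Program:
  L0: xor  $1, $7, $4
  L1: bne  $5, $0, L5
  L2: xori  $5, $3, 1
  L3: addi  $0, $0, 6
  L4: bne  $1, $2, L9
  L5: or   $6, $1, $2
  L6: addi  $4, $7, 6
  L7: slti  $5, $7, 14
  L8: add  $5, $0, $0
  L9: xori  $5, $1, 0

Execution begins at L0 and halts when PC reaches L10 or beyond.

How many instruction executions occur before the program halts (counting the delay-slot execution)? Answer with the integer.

[0] xor  $1, $7, $4  →  {$0:0, $1:15, $2:2, $3:3, $4:2, $5:8, $6:13, $7:13}
[1] bne  $5, $0, L5  →  {$0:0, $1:15, $2:2, $3:3, $4:2, $5:8, $6:13, $7:13}  ⟨branch taken⟩
[2] xori  $5, $3, 1  →  {$0:0, $1:15, $2:2, $3:3, $4:2, $5:2, $6:13, $7:13}
[5] or   $6, $1, $2  →  {$0:0, $1:15, $2:2, $3:3, $4:2, $5:2, $6:15, $7:13}
[6] addi  $4, $7, 6  →  {$0:0, $1:15, $2:2, $3:3, $4:19, $5:2, $6:15, $7:13}
[7] slti  $5, $7, 14  →  {$0:0, $1:15, $2:2, $3:3, $4:19, $5:1, $6:15, $7:13}
[8] add  $5, $0, $0  →  {$0:0, $1:15, $2:2, $3:3, $4:19, $5:0, $6:15, $7:13}
[9] xori  $5, $1, 0  →  {$0:0, $1:15, $2:2, $3:3, $4:19, $5:15, $6:15, $7:13}

8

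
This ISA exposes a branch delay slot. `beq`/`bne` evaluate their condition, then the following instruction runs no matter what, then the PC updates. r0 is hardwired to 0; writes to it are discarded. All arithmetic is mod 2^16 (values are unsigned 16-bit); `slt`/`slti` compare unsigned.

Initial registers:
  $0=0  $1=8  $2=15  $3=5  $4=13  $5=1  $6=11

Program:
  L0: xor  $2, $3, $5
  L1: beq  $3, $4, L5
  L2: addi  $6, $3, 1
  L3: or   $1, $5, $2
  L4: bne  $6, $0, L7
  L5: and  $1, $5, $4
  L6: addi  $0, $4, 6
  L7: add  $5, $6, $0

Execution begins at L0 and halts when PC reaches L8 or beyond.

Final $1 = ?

#0 xor  $2, $3, $5 ; 0/8/4/5/13/1/11
#1 beq  $3, $4, L5 ; 0/8/4/5/13/1/11 ; →fallthru
#2 addi  $6, $3, 1 ; 0/8/4/5/13/1/6
#3 or   $1, $5, $2 ; 0/5/4/5/13/1/6
#4 bne  $6, $0, L7 ; 0/5/4/5/13/1/6 ; →target
#5 and  $1, $5, $4 ; 0/1/4/5/13/1/6
#7 add  $5, $6, $0 ; 0/1/4/5/13/6/6

1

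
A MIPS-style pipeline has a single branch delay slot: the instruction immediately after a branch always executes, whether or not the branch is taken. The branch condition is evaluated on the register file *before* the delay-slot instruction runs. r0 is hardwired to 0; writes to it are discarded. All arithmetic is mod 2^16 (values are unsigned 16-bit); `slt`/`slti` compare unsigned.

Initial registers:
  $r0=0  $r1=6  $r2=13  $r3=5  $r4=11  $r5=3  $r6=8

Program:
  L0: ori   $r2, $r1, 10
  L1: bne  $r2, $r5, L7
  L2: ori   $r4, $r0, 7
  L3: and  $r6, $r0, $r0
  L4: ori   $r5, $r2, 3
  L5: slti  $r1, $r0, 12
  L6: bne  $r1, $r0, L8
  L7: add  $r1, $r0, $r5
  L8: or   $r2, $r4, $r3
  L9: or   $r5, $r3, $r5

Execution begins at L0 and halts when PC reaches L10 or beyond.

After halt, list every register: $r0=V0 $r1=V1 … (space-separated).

[0] ori   $r2, $r1, 10  →  {$r0:0, $r1:6, $r2:14, $r3:5, $r4:11, $r5:3, $r6:8}
[1] bne  $r2, $r5, L7  →  {$r0:0, $r1:6, $r2:14, $r3:5, $r4:11, $r5:3, $r6:8}  ⟨branch taken⟩
[2] ori   $r4, $r0, 7  →  {$r0:0, $r1:6, $r2:14, $r3:5, $r4:7, $r5:3, $r6:8}
[7] add  $r1, $r0, $r5  →  {$r0:0, $r1:3, $r2:14, $r3:5, $r4:7, $r5:3, $r6:8}
[8] or   $r2, $r4, $r3  →  {$r0:0, $r1:3, $r2:7, $r3:5, $r4:7, $r5:3, $r6:8}
[9] or   $r5, $r3, $r5  →  {$r0:0, $r1:3, $r2:7, $r3:5, $r4:7, $r5:7, $r6:8}

$r0=0 $r1=3 $r2=7 $r3=5 $r4=7 $r5=7 $r6=8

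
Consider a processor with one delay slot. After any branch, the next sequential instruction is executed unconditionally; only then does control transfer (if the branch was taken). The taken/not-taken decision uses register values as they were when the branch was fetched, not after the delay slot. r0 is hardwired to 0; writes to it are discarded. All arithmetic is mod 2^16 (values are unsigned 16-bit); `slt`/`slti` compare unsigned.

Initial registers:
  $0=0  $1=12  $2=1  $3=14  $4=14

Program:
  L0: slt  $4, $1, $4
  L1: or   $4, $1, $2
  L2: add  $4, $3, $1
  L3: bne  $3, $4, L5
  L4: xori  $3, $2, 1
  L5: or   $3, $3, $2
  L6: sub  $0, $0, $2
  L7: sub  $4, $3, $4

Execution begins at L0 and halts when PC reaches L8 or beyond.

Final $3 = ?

#0 slt  $4, $1, $4 ; 0/12/1/14/1
#1 or   $4, $1, $2 ; 0/12/1/14/13
#2 add  $4, $3, $1 ; 0/12/1/14/26
#3 bne  $3, $4, L5 ; 0/12/1/14/26 ; →target
#4 xori  $3, $2, 1 ; 0/12/1/0/26
#5 or   $3, $3, $2 ; 0/12/1/1/26
#6 sub  $0, $0, $2 ; 0/12/1/1/26
#7 sub  $4, $3, $4 ; 0/12/1/1/65511

1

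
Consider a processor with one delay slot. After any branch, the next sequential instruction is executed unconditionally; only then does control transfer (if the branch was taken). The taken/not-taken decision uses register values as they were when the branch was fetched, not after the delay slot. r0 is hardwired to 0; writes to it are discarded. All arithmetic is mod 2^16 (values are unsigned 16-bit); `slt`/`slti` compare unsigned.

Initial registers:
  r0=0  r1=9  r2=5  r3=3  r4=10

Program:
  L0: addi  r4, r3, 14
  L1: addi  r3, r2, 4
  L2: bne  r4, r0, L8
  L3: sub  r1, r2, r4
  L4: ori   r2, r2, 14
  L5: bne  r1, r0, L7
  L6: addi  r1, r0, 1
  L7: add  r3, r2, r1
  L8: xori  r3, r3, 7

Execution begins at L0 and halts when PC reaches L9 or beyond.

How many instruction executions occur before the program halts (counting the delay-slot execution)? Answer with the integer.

5

  step pc=0: addi  r4, r3, 14  regs=(0,9,5,3,17)
  step pc=1: addi  r3, r2, 4  regs=(0,9,5,9,17)
  step pc=2: bne  r4, r0, L8  cond=T  regs=(0,9,5,9,17)
  step pc=3: sub  r1, r2, r4  regs=(0,65524,5,9,17)
  step pc=8: xori  r3, r3, 7  regs=(0,65524,5,14,17)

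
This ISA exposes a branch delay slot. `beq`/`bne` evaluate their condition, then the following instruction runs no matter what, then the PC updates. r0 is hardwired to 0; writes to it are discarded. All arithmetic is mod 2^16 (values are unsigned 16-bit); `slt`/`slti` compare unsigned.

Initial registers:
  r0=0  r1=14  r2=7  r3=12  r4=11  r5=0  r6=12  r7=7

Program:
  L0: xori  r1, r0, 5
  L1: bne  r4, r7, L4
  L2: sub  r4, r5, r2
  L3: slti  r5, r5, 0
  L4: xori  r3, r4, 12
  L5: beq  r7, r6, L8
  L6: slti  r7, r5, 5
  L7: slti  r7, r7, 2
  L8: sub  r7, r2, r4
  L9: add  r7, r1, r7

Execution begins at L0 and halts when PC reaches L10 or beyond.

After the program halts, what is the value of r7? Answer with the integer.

  step pc=0: xori  r1, r0, 5  regs=(0,5,7,12,11,0,12,7)
  step pc=1: bne  r4, r7, L4  cond=T  regs=(0,5,7,12,11,0,12,7)
  step pc=2: sub  r4, r5, r2  regs=(0,5,7,12,65529,0,12,7)
  step pc=4: xori  r3, r4, 12  regs=(0,5,7,65525,65529,0,12,7)
  step pc=5: beq  r7, r6, L8  cond=F  regs=(0,5,7,65525,65529,0,12,7)
  step pc=6: slti  r7, r5, 5  regs=(0,5,7,65525,65529,0,12,1)
  step pc=7: slti  r7, r7, 2  regs=(0,5,7,65525,65529,0,12,1)
  step pc=8: sub  r7, r2, r4  regs=(0,5,7,65525,65529,0,12,14)
  step pc=9: add  r7, r1, r7  regs=(0,5,7,65525,65529,0,12,19)

19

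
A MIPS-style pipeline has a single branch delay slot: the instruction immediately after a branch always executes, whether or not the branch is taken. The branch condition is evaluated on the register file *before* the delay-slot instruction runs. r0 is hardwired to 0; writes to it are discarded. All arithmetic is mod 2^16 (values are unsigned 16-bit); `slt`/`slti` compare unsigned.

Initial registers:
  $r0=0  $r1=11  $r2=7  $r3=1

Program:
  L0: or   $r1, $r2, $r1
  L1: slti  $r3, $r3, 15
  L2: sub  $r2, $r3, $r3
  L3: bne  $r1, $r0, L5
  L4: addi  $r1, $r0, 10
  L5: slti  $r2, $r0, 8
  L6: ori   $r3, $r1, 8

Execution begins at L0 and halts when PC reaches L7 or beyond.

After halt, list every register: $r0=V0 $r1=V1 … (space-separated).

$r0=0 $r1=10 $r2=1 $r3=10

#0 or   $r1, $r2, $r1 ; 0/15/7/1
#1 slti  $r3, $r3, 15 ; 0/15/7/1
#2 sub  $r2, $r3, $r3 ; 0/15/0/1
#3 bne  $r1, $r0, L5 ; 0/15/0/1 ; →target
#4 addi  $r1, $r0, 10 ; 0/10/0/1
#5 slti  $r2, $r0, 8 ; 0/10/1/1
#6 ori   $r3, $r1, 8 ; 0/10/1/10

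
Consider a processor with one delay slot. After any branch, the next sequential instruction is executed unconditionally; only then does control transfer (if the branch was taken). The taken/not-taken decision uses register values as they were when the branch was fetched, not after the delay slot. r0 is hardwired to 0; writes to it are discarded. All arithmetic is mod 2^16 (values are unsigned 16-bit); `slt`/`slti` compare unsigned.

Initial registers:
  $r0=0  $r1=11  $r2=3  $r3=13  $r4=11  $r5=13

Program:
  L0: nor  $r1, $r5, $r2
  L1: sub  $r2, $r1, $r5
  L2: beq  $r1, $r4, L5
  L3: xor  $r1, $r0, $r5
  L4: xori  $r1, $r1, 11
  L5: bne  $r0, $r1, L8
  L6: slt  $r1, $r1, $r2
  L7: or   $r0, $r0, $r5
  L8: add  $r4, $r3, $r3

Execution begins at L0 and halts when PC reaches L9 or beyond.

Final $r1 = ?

1

#0 nor  $r1, $r5, $r2 ; 0/65520/3/13/11/13
#1 sub  $r2, $r1, $r5 ; 0/65520/65507/13/11/13
#2 beq  $r1, $r4, L5 ; 0/65520/65507/13/11/13 ; →fallthru
#3 xor  $r1, $r0, $r5 ; 0/13/65507/13/11/13
#4 xori  $r1, $r1, 11 ; 0/6/65507/13/11/13
#5 bne  $r0, $r1, L8 ; 0/6/65507/13/11/13 ; →target
#6 slt  $r1, $r1, $r2 ; 0/1/65507/13/11/13
#8 add  $r4, $r3, $r3 ; 0/1/65507/13/26/13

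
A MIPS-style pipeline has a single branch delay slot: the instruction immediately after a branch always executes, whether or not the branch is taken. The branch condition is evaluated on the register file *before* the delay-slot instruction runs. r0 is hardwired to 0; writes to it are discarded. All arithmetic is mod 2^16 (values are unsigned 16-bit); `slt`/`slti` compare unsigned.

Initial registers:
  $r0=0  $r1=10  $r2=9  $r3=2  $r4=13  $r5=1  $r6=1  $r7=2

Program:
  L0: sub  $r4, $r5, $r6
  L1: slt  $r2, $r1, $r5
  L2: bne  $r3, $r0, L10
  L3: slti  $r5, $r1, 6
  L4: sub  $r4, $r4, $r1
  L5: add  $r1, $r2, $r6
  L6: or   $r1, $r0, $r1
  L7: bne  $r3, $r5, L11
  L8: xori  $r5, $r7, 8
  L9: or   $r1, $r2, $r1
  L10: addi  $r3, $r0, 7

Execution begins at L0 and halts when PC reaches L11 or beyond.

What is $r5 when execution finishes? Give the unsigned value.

[0] sub  $r4, $r5, $r6  →  {$r0:0, $r1:10, $r2:9, $r3:2, $r4:0, $r5:1, $r6:1, $r7:2}
[1] slt  $r2, $r1, $r5  →  {$r0:0, $r1:10, $r2:0, $r3:2, $r4:0, $r5:1, $r6:1, $r7:2}
[2] bne  $r3, $r0, L10  →  {$r0:0, $r1:10, $r2:0, $r3:2, $r4:0, $r5:1, $r6:1, $r7:2}  ⟨branch taken⟩
[3] slti  $r5, $r1, 6  →  {$r0:0, $r1:10, $r2:0, $r3:2, $r4:0, $r5:0, $r6:1, $r7:2}
[10] addi  $r3, $r0, 7  →  {$r0:0, $r1:10, $r2:0, $r3:7, $r4:0, $r5:0, $r6:1, $r7:2}

0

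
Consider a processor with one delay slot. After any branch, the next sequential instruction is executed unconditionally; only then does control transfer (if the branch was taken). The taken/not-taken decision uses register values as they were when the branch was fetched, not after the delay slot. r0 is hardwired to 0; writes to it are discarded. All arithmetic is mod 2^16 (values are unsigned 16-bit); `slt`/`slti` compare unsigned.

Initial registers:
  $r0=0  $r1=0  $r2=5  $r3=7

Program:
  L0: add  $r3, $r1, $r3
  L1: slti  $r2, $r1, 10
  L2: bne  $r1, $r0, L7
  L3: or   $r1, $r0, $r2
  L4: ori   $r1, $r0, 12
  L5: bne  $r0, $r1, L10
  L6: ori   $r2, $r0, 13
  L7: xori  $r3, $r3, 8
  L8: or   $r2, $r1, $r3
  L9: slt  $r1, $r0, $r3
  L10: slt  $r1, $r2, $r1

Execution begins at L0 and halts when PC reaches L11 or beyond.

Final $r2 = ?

  step pc=0: add  $r3, $r1, $r3  regs=(0,0,5,7)
  step pc=1: slti  $r2, $r1, 10  regs=(0,0,1,7)
  step pc=2: bne  $r1, $r0, L7  cond=F  regs=(0,0,1,7)
  step pc=3: or   $r1, $r0, $r2  regs=(0,1,1,7)
  step pc=4: ori   $r1, $r0, 12  regs=(0,12,1,7)
  step pc=5: bne  $r0, $r1, L10  cond=T  regs=(0,12,1,7)
  step pc=6: ori   $r2, $r0, 13  regs=(0,12,13,7)
  step pc=10: slt  $r1, $r2, $r1  regs=(0,0,13,7)

13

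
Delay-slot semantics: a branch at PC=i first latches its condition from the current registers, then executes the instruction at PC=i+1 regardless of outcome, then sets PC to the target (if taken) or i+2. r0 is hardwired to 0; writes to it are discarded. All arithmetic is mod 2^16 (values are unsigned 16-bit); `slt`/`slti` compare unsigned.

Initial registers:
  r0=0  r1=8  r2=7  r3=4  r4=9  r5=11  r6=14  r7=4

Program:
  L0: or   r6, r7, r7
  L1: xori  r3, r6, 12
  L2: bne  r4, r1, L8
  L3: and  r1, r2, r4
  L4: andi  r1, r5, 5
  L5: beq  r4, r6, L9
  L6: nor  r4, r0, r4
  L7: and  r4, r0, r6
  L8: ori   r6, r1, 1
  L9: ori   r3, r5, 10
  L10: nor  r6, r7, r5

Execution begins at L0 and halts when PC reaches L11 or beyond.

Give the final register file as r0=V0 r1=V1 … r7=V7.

r0=0 r1=1 r2=7 r3=11 r4=9 r5=11 r6=65520 r7=4

PC=0  or   r6, r7, r7        | r0=0 r1=8 r2=7 r3=4 r4=9 r5=11 r6=4 r7=4
PC=1  xori  r3, r6, 12       | r0=0 r1=8 r2=7 r3=8 r4=9 r5=11 r6=4 r7=4
PC=2  bne  r4, r1, L8        | r0=0 r1=8 r2=7 r3=8 r4=9 r5=11 r6=4 r7=4  [TAKEN]
PC=3  and  r1, r2, r4        | r0=0 r1=1 r2=7 r3=8 r4=9 r5=11 r6=4 r7=4
PC=8  ori   r6, r1, 1        | r0=0 r1=1 r2=7 r3=8 r4=9 r5=11 r6=1 r7=4
PC=9  ori   r3, r5, 10       | r0=0 r1=1 r2=7 r3=11 r4=9 r5=11 r6=1 r7=4
PC=10 nor  r6, r7, r5        | r0=0 r1=1 r2=7 r3=11 r4=9 r5=11 r6=65520 r7=4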